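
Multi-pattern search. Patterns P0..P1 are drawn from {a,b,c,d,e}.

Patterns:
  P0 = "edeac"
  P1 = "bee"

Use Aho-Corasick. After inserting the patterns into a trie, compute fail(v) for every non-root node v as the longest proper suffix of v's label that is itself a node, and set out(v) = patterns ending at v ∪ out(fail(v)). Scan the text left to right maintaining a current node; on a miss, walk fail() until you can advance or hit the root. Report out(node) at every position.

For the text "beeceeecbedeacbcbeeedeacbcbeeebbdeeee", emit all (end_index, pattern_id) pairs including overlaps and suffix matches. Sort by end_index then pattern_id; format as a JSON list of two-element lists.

Construct AC machine:
Trie (insert patterns):
  0='ε' goto b→6 e→1
  1='e' goto d→2
  2='ed' goto e→3
  3='ede' goto a→4
  4='edea' goto c→5
  5='edeac' goto ·  [P0 ends]
  6='b' goto e→7
  7='be' goto e→8
  8='bee' goto ·  [P1 ends]

BFS fail/out derivation:
  n1('e'): parent n0 fail=0; on 'e' 0 → fail=0;  out ∅∪∅=∅
  n6('b'): parent n0 fail=0; on 'b' 0 → fail=0;  out ∅∪∅=∅
  n2('ed'): parent n1 fail=0; on 'd' 0 → fail=0;  out ∅∪∅=∅
  n7('be'): parent n6 fail=0; on 'e' 0 → fail=1;  out ∅∪∅=∅
  n3('ede'): parent n2 fail=0; on 'e' 0 → fail=1;  out ∅∪∅=∅
  n8('bee'): parent n7 fail=1; on 'e' 1→0 → fail=1;  out {1}∪∅={1}
  n4('edea'): parent n3 fail=1; on 'a' 1→0 → fail=0;  out ∅∪∅=∅
  n5('edeac'): parent n4 fail=0; on 'c' 0 → fail=0;  out {0}∪∅={0}

Run:
pos 0 'b': at 6
pos 1 'e': at 7
pos 2 'e': at 8  ** P1@[0:2]
pos 3 'c': at 0 ·f
pos 4 'e': at 1
pos 5 'e': at 1 ·f
pos 6 'e': at 1 ·f
pos 7 'c': at 0 ·f
pos 8 'b': at 6
pos 9 'e': at 7
pos 10 'd': at 2 ·f
pos 11 'e': at 3
pos 12 'a': at 4
pos 13 'c': at 5  ** P0@[9:13]
pos 14 'b': at 6 ·f
pos 15 'c': at 0 ·f
pos 16 'b': at 6
pos 17 'e': at 7
pos 18 'e': at 8  ** P1@[16:18]
pos 19 'e': at 1 ·f
pos 20 'd': at 2
pos 21 'e': at 3
pos 22 'a': at 4
pos 23 'c': at 5  ** P0@[19:23]
pos 24 'b': at 6 ·f
pos 25 'c': at 0 ·f
pos 26 'b': at 6
pos 27 'e': at 7
pos 28 'e': at 8  ** P1@[26:28]
pos 29 'e': at 1 ·f
pos 30 'b': at 6 ·f
pos 31 'b': at 6 ·f
pos 32 'd': at 0 ·f
pos 33 'e': at 1
pos 34 'e': at 1 ·f
pos 35 'e': at 1 ·f
pos 36 'e': at 1 ·f

Result: [[2,1],[13,0],[18,1],[23,0],[28,1]]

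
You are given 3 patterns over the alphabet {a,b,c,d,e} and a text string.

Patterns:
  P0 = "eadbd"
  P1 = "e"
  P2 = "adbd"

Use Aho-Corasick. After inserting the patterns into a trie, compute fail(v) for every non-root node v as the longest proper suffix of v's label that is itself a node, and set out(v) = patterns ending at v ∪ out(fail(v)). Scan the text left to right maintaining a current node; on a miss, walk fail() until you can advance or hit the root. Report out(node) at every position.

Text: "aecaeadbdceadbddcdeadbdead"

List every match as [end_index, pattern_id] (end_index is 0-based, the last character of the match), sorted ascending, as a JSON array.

Build automaton:
Trie nodes:
  n0 'ε': a→6 e→1
  n1 'e': a→2  [P1 ends]
  n2 'ea': d→3
  n3 'ead': b→4
  n4 'eadb': d→5
  n5 'eadbd': ·  [P0 ends]
  n6 'a': d→7
  n7 'ad': b→8
  n8 'adb': d→9
  n9 'adbd': ·  [P2 ends]

BFS fail/out derivation:
  fail(1) 'e': from fail(0)=0 chase 'e': 0 ⇒ 0;  out={1}∪out(0)={1}
  fail(6) 'a': from fail(0)=0 chase 'a': 0 ⇒ 0;  out=∅∪out(0)=∅
  fail(2) 'ea': from fail(1)=0 chase 'a': 0 ⇒ 6;  out=∅∪out(6)=∅
  fail(7) 'ad': from fail(6)=0 chase 'd': 0 ⇒ 0;  out=∅∪out(0)=∅
  fail(3) 'ead': from fail(2)=6 chase 'd': 6 ⇒ 7;  out=∅∪out(7)=∅
  fail(8) 'adb': from fail(7)=0 chase 'b': 0 ⇒ 0;  out=∅∪out(0)=∅
  fail(4) 'eadb': from fail(3)=7 chase 'b': 7 ⇒ 8;  out=∅∪out(8)=∅
  fail(9) 'adbd': from fail(8)=0 chase 'd': 0 ⇒ 0;  out={2}∪out(0)={2}
  fail(5) 'eadbd': from fail(4)=8 chase 'd': 8 ⇒ 9;  out={0}∪out(9)={0,2}

Run:
pos 0 'a': at 6
pos 1 'e': at 1 (fail-walked)  → match P1@[1:1]
pos 2 'c': at 0 (fail-walked)
pos 3 'a': at 6
pos 4 'e': at 1 (fail-walked)  → match P1@[4:4]
pos 5 'a': at 2
pos 6 'd': at 3
pos 7 'b': at 4
pos 8 'd': at 5  → match P0@[4:8],P2@[5:8]
pos 9 'c': at 0 (fail-walked)
pos 10 'e': at 1  → match P1@[10:10]
pos 11 'a': at 2
pos 12 'd': at 3
pos 13 'b': at 4
pos 14 'd': at 5  → match P0@[10:14],P2@[11:14]
pos 15 'd': at 0 (fail-walked)
pos 16 'c': at 0
pos 17 'd': at 0
pos 18 'e': at 1  → match P1@[18:18]
pos 19 'a': at 2
pos 20 'd': at 3
pos 21 'b': at 4
pos 22 'd': at 5  → match P0@[18:22],P2@[19:22]
pos 23 'e': at 1 (fail-walked)  → match P1@[23:23]
pos 24 'a': at 2
pos 25 'd': at 3

All matches (sorted): [[1,1],[4,1],[8,0],[8,2],[10,1],[14,0],[14,2],[18,1],[22,0],[22,2],[23,1]]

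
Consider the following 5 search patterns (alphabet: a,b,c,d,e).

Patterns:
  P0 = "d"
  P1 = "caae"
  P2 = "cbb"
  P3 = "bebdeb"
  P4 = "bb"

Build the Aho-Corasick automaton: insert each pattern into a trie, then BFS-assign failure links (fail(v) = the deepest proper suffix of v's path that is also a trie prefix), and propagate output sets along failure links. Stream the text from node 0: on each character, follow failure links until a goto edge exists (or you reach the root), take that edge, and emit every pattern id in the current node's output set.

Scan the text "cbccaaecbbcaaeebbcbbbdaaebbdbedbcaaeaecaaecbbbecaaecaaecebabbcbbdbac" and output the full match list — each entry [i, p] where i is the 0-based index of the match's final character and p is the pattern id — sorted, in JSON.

Build automaton:
Trie (insert patterns):
  0='ε' goto b→8 c→2 d→1
  1='d' goto ·  [P0 ends]
  2='c' goto a→3 b→6
  3='ca' goto a→4
  4='caa' goto e→5
  5='caae' goto ·  [P1 ends]
  6='cb' goto b→7
  7='cbb' goto ·  [P2 ends]
  8='b' goto b→14 e→9
  9='be' goto b→10
  10='beb' goto d→11
  11='bebd' goto e→12
  12='bebde' goto b→13
  13='bebdeb' goto ·  [P3 ends]
  14='bb' goto ·  [P4 ends]

Failure links (BFS by depth):
  fail(1) 'd': from fail(0)=0 chase 'd': 0 ⇒ 0;  out={0}∪out(0)={0}
  fail(2) 'c': from fail(0)=0 chase 'c': 0 ⇒ 0;  out=∅∪out(0)=∅
  fail(8) 'b': from fail(0)=0 chase 'b': 0 ⇒ 0;  out=∅∪out(0)=∅
  fail(3) 'ca': from fail(2)=0 chase 'a': 0 ⇒ 0;  out=∅∪out(0)=∅
  fail(6) 'cb': from fail(2)=0 chase 'b': 0 ⇒ 8;  out=∅∪out(8)=∅
  fail(9) 'be': from fail(8)=0 chase 'e': 0 ⇒ 0;  out=∅∪out(0)=∅
  fail(14) 'bb': from fail(8)=0 chase 'b': 0 ⇒ 8;  out={4}∪out(8)={4}
  fail(4) 'caa': from fail(3)=0 chase 'a': 0 ⇒ 0;  out=∅∪out(0)=∅
  fail(7) 'cbb': from fail(6)=8 chase 'b': 8 ⇒ 14;  out={2}∪out(14)={2,4}
  fail(10) 'beb': from fail(9)=0 chase 'b': 0 ⇒ 8;  out=∅∪out(8)=∅
  fail(5) 'caae': from fail(4)=0 chase 'e': 0 ⇒ 0;  out={1}∪out(0)={1}
  fail(11) 'bebd': from fail(10)=8 chase 'd': 8→0 ⇒ 1;  out=∅∪out(1)={0}
  fail(12) 'bebde': from fail(11)=1 chase 'e': 1→0 ⇒ 0;  out=∅∪out(0)=∅
  fail(13) 'bebdeb': from fail(12)=0 chase 'b': 0 ⇒ 8;  out={3}∪out(8)={3}

Scan:
i=0 'c': node 0→2
i=1 'b': node 2→6
i=2 'c': node 6→2 (fail-walked)
i=3 'c': node 2→2 (fail-walked)
i=4 'a': node 2→3
i=5 'a': node 3→4
i=6 'e': node 4→5  emit P1@[3:6]
i=7 'c': node 5→2 (fail-walked)
i=8 'b': node 2→6
i=9 'b': node 6→7  emit P2@[7:9],P4@[8:9]
i=10 'c': node 7→2 (fail-walked)
i=11 'a': node 2→3
i=12 'a': node 3→4
i=13 'e': node 4→5  emit P1@[10:13]
i=14 'e': node 5→0 (fail-walked)
i=15 'b': node 0→8
i=16 'b': node 8→14  emit P4@[15:16]
i=17 'c': node 14→2 (fail-walked)
i=18 'b': node 2→6
i=19 'b': node 6→7  emit P2@[17:19],P4@[18:19]
i=20 'b': node 7→14 (fail-walked)  emit P4@[19:20]
i=21 'd': node 14→1 (fail-walked)  emit P0@[21:21]
i=22 'a': node 1→0 (fail-walked)
i=23 'a': node 0→0
i=24 'e': node 0→0
i=25 'b': node 0→8
i=26 'b': node 8→14  emit P4@[25:26]
i=27 'd': node 14→1 (fail-walked)  emit P0@[27:27]
i=28 'b': node 1→8 (fail-walked)
i=29 'e': node 8→9
i=30 'd': node 9→1 (fail-walked)  emit P0@[30:30]
i=31 'b': node 1→8 (fail-walked)
i=32 'c': node 8→2 (fail-walked)
i=33 'a': node 2→3
i=34 'a': node 3→4
i=35 'e': node 4→5  emit P1@[32:35]
i=36 'a': node 5→0 (fail-walked)
i=37 'e': node 0→0
i=38 'c': node 0→2
i=39 'a': node 2→3
i=40 'a': node 3→4
i=41 'e': node 4→5  emit P1@[38:41]
i=42 'c': node 5→2 (fail-walked)
i=43 'b': node 2→6
i=44 'b': node 6→7  emit P2@[42:44],P4@[43:44]
i=45 'b': node 7→14 (fail-walked)  emit P4@[44:45]
i=46 'e': node 14→9 (fail-walked)
i=47 'c': node 9→2 (fail-walked)
i=48 'a': node 2→3
i=49 'a': node 3→4
i=50 'e': node 4→5  emit P1@[47:50]
i=51 'c': node 5→2 (fail-walked)
i=52 'a': node 2→3
i=53 'a': node 3→4
i=54 'e': node 4→5  emit P1@[51:54]
i=55 'c': node 5→2 (fail-walked)
i=56 'e': node 2→0 (fail-walked)
i=57 'b': node 0→8
i=58 'a': node 8→0 (fail-walked)
i=59 'b': node 0→8
i=60 'b': node 8→14  emit P4@[59:60]
i=61 'c': node 14→2 (fail-walked)
i=62 'b': node 2→6
i=63 'b': node 6→7  emit P2@[61:63],P4@[62:63]
i=64 'd': node 7→1 (fail-walked)  emit P0@[64:64]
i=65 'b': node 1→8 (fail-walked)
i=66 'a': node 8→0 (fail-walked)
i=67 'c': node 0→2

Matches: [[6,1],[9,2],[9,4],[13,1],[16,4],[19,2],[19,4],[20,4],[21,0],[26,4],[27,0],[30,0],[35,1],[41,1],[44,2],[44,4],[45,4],[50,1],[54,1],[60,4],[63,2],[63,4],[64,0]]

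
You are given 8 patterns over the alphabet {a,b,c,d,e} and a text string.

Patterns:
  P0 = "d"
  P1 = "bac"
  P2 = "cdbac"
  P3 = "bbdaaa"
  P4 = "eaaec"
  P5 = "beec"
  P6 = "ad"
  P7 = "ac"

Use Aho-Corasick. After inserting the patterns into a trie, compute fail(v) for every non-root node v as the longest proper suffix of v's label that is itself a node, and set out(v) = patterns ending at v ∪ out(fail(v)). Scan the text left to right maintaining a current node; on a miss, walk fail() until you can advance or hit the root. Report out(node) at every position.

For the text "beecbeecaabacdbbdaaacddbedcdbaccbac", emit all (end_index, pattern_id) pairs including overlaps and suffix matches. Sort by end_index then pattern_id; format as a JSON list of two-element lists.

Build:
Trie (insert patterns):
  n0 'ε': a→23 b→2 c→5 d→1 e→15
  n1 'd': ·  [P0 ends]
  n2 'b': a→3 b→10 e→20
  n3 'ba': c→4
  n4 'bac': ·  [P1 ends]
  n5 'c': d→6
  n6 'cd': b→7
  n7 'cdb': a→8
  n8 'cdba': c→9
  n9 'cdbac': ·  [P2 ends]
  n10 'bb': d→11
  n11 'bbd': a→12
  n12 'bbda': a→13
  n13 'bbdaa': a→14
  n14 'bbdaaa': ·  [P3 ends]
  n15 'e': a→16
  n16 'ea': a→17
  n17 'eaa': e→18
  n18 'eaae': c→19
  n19 'eaaec': ·  [P4 ends]
  n20 'be': e→21
  n21 'bee': c→22
  n22 'beec': ·  [P5 ends]
  n23 'a': c→25 d→24
  n24 'ad': ·  [P6 ends]
  n25 'ac': ·  [P7 ends]

BFS fail/out derivation:
  fail(1) 'd': from fail(0)=0 chase 'd': 0 ⇒ 0;  out={0}∪out(0)={0}
  fail(2) 'b': from fail(0)=0 chase 'b': 0 ⇒ 0;  out=∅∪out(0)=∅
  fail(5) 'c': from fail(0)=0 chase 'c': 0 ⇒ 0;  out=∅∪out(0)=∅
  fail(15) 'e': from fail(0)=0 chase 'e': 0 ⇒ 0;  out=∅∪out(0)=∅
  fail(23) 'a': from fail(0)=0 chase 'a': 0 ⇒ 0;  out=∅∪out(0)=∅
  fail(3) 'ba': from fail(2)=0 chase 'a': 0 ⇒ 23;  out=∅∪out(23)=∅
  fail(6) 'cd': from fail(5)=0 chase 'd': 0 ⇒ 1;  out=∅∪out(1)={0}
  fail(10) 'bb': from fail(2)=0 chase 'b': 0 ⇒ 2;  out=∅∪out(2)=∅
  fail(16) 'ea': from fail(15)=0 chase 'a': 0 ⇒ 23;  out=∅∪out(23)=∅
  fail(20) 'be': from fail(2)=0 chase 'e': 0 ⇒ 15;  out=∅∪out(15)=∅
  fail(24) 'ad': from fail(23)=0 chase 'd': 0 ⇒ 1;  out={6}∪out(1)={0,6}
  fail(25) 'ac': from fail(23)=0 chase 'c': 0 ⇒ 5;  out={7}∪out(5)={7}
  fail(4) 'bac': from fail(3)=23 chase 'c': 23 ⇒ 25;  out={1}∪out(25)={1,7}
  fail(7) 'cdb': from fail(6)=1 chase 'b': 1→0 ⇒ 2;  out=∅∪out(2)=∅
  fail(11) 'bbd': from fail(10)=2 chase 'd': 2→0 ⇒ 1;  out=∅∪out(1)={0}
  fail(17) 'eaa': from fail(16)=23 chase 'a': 23→0 ⇒ 23;  out=∅∪out(23)=∅
  fail(21) 'bee': from fail(20)=15 chase 'e': 15→0 ⇒ 15;  out=∅∪out(15)=∅
  fail(8) 'cdba': from fail(7)=2 chase 'a': 2 ⇒ 3;  out=∅∪out(3)=∅
  fail(12) 'bbda': from fail(11)=1 chase 'a': 1→0 ⇒ 23;  out=∅∪out(23)=∅
  fail(18) 'eaae': from fail(17)=23 chase 'e': 23→0 ⇒ 15;  out=∅∪out(15)=∅
  fail(22) 'beec': from fail(21)=15 chase 'c': 15→0 ⇒ 5;  out={5}∪out(5)={5}
  fail(9) 'cdbac': from fail(8)=3 chase 'c': 3 ⇒ 4;  out={2}∪out(4)={1,2,7}
  fail(13) 'bbdaa': from fail(12)=23 chase 'a': 23→0 ⇒ 23;  out=∅∪out(23)=∅
  fail(19) 'eaaec': from fail(18)=15 chase 'c': 15→0 ⇒ 5;  out={4}∪out(5)={4}
  fail(14) 'bbdaaa': from fail(13)=23 chase 'a': 23→0 ⇒ 23;  out={3}∪out(23)={3}

Text stream:
i=0 'b': node 0→2
i=1 'e': node 2→20
i=2 'e': node 20→21
i=3 'c': node 21→22  → match P5@[0:3]
i=4 'b': node 22→2 (via fail)
i=5 'e': node 2→20
i=6 'e': node 20→21
i=7 'c': node 21→22  → match P5@[4:7]
i=8 'a': node 22→23 (via fail)
i=9 'a': node 23→23 (via fail)
i=10 'b': node 23→2 (via fail)
i=11 'a': node 2→3
i=12 'c': node 3→4  → match P1@[10:12],P7@[11:12]
i=13 'd': node 4→6 (via fail)  → match P0@[13:13]
i=14 'b': node 6→7
i=15 'b': node 7→10 (via fail)
i=16 'd': node 10→11  → match P0@[16:16]
i=17 'a': node 11→12
i=18 'a': node 12→13
i=19 'a': node 13→14  → match P3@[14:19]
i=20 'c': node 14→25 (via fail)  → match P7@[19:20]
i=21 'd': node 25→6 (via fail)  → match P0@[21:21]
i=22 'd': node 6→1 (via fail)  → match P0@[22:22]
i=23 'b': node 1→2 (via fail)
i=24 'e': node 2→20
i=25 'd': node 20→1 (via fail)  → match P0@[25:25]
i=26 'c': node 1→5 (via fail)
i=27 'd': node 5→6  → match P0@[27:27]
i=28 'b': node 6→7
i=29 'a': node 7→8
i=30 'c': node 8→9  → match P1@[28:30],P2@[26:30],P7@[29:30]
i=31 'c': node 9→5 (via fail)
i=32 'b': node 5→2 (via fail)
i=33 'a': node 2→3
i=34 'c': node 3→4  → match P1@[32:34],P7@[33:34]

Result: [[3,5],[7,5],[12,1],[12,7],[13,0],[16,0],[19,3],[20,7],[21,0],[22,0],[25,0],[27,0],[30,1],[30,2],[30,7],[34,1],[34,7]]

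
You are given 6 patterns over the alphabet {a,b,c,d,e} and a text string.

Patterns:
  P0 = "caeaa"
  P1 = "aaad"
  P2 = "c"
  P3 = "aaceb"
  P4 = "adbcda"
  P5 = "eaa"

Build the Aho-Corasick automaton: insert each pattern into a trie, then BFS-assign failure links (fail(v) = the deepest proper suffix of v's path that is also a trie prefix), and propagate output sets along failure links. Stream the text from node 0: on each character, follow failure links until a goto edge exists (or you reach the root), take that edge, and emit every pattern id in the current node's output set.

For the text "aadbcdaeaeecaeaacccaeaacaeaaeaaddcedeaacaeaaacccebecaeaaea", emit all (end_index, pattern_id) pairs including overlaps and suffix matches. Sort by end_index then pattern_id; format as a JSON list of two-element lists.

Build:
Trie (insert patterns):
  n0 'ε': a→6 c→1 e→18
  n1 'c': a→2  [P2 ends]
  n2 'ca': e→3
  n3 'cae': a→4
  n4 'caea': a→5
  n5 'caeaa': ·  [P0 ends]
  n6 'a': a→7 d→13
  n7 'aa': a→8 c→10
  n8 'aaa': d→9
  n9 'aaad': ·  [P1 ends]
  n10 'aac': e→11
  n11 'aace': b→12
  n12 'aaceb': ·  [P3 ends]
  n13 'ad': b→14
  n14 'adb': c→15
  n15 'adbc': d→16
  n16 'adbcd': a→17
  n17 'adbcda': ·  [P4 ends]
  n18 'e': a→19
  n19 'ea': a→20
  n20 'eaa': ·  [P5 ends]

BFS fail/out derivation:
  fail(1) 'c': from fail(0)=0 chase 'c': 0 ⇒ 0;  out={2}∪out(0)={2}
  fail(6) 'a': from fail(0)=0 chase 'a': 0 ⇒ 0;  out=∅∪out(0)=∅
  fail(18) 'e': from fail(0)=0 chase 'e': 0 ⇒ 0;  out=∅∪out(0)=∅
  fail(2) 'ca': from fail(1)=0 chase 'a': 0 ⇒ 6;  out=∅∪out(6)=∅
  fail(7) 'aa': from fail(6)=0 chase 'a': 0 ⇒ 6;  out=∅∪out(6)=∅
  fail(13) 'ad': from fail(6)=0 chase 'd': 0 ⇒ 0;  out=∅∪out(0)=∅
  fail(19) 'ea': from fail(18)=0 chase 'a': 0 ⇒ 6;  out=∅∪out(6)=∅
  fail(3) 'cae': from fail(2)=6 chase 'e': 6→0 ⇒ 18;  out=∅∪out(18)=∅
  fail(8) 'aaa': from fail(7)=6 chase 'a': 6 ⇒ 7;  out=∅∪out(7)=∅
  fail(10) 'aac': from fail(7)=6 chase 'c': 6→0 ⇒ 1;  out=∅∪out(1)={2}
  fail(14) 'adb': from fail(13)=0 chase 'b': 0 ⇒ 0;  out=∅∪out(0)=∅
  fail(20) 'eaa': from fail(19)=6 chase 'a': 6 ⇒ 7;  out={5}∪out(7)={5}
  fail(4) 'caea': from fail(3)=18 chase 'a': 18 ⇒ 19;  out=∅∪out(19)=∅
  fail(9) 'aaad': from fail(8)=7 chase 'd': 7→6 ⇒ 13;  out={1}∪out(13)={1}
  fail(11) 'aace': from fail(10)=1 chase 'e': 1→0 ⇒ 18;  out=∅∪out(18)=∅
  fail(15) 'adbc': from fail(14)=0 chase 'c': 0 ⇒ 1;  out=∅∪out(1)={2}
  fail(5) 'caeaa': from fail(4)=19 chase 'a': 19 ⇒ 20;  out={0}∪out(20)={0,5}
  fail(12) 'aaceb': from fail(11)=18 chase 'b': 18→0 ⇒ 0;  out={3}∪out(0)={3}
  fail(16) 'adbcd': from fail(15)=1 chase 'd': 1→0 ⇒ 0;  out=∅∪out(0)=∅
  fail(17) 'adbcda': from fail(16)=0 chase 'a': 0 ⇒ 6;  out={4}∪out(6)={4}

Scan:
[0] read 'a'  n0⇒n6
[1] read 'a'  n6⇒n7
[2] read 'd'  n7⇒n13 (via fail)
[3] read 'b'  n13⇒n14
[4] read 'c'  n14⇒n15  → match P2@[4:4]
[5] read 'd'  n15⇒n16
[6] read 'a'  n16⇒n17  → match P4@[1:6]
[7] read 'e'  n17⇒n18 (via fail)
[8] read 'a'  n18⇒n19
[9] read 'e'  n19⇒n18 (via fail)
[10] read 'e'  n18⇒n18 (via fail)
[11] read 'c'  n18⇒n1 (via fail)  → match P2@[11:11]
[12] read 'a'  n1⇒n2
[13] read 'e'  n2⇒n3
[14] read 'a'  n3⇒n4
[15] read 'a'  n4⇒n5  → match P0@[11:15],P5@[13:15]
[16] read 'c'  n5⇒n10 (via fail)  → match P2@[16:16]
[17] read 'c'  n10⇒n1 (via fail)  → match P2@[17:17]
[18] read 'c'  n1⇒n1 (via fail)  → match P2@[18:18]
[19] read 'a'  n1⇒n2
[20] read 'e'  n2⇒n3
[21] read 'a'  n3⇒n4
[22] read 'a'  n4⇒n5  → match P0@[18:22],P5@[20:22]
[23] read 'c'  n5⇒n10 (via fail)  → match P2@[23:23]
[24] read 'a'  n10⇒n2 (via fail)
[25] read 'e'  n2⇒n3
[26] read 'a'  n3⇒n4
[27] read 'a'  n4⇒n5  → match P0@[23:27],P5@[25:27]
[28] read 'e'  n5⇒n18 (via fail)
[29] read 'a'  n18⇒n19
[30] read 'a'  n19⇒n20  → match P5@[28:30]
[31] read 'd'  n20⇒n13 (via fail)
[32] read 'd'  n13⇒n0 (via fail)
[33] read 'c'  n0⇒n1  → match P2@[33:33]
[34] read 'e'  n1⇒n18 (via fail)
[35] read 'd'  n18⇒n0 (via fail)
[36] read 'e'  n0⇒n18
[37] read 'a'  n18⇒n19
[38] read 'a'  n19⇒n20  → match P5@[36:38]
[39] read 'c'  n20⇒n10 (via fail)  → match P2@[39:39]
[40] read 'a'  n10⇒n2 (via fail)
[41] read 'e'  n2⇒n3
[42] read 'a'  n3⇒n4
[43] read 'a'  n4⇒n5  → match P0@[39:43],P5@[41:43]
[44] read 'a'  n5⇒n8 (via fail)
[45] read 'c'  n8⇒n10 (via fail)  → match P2@[45:45]
[46] read 'c'  n10⇒n1 (via fail)  → match P2@[46:46]
[47] read 'c'  n1⇒n1 (via fail)  → match P2@[47:47]
[48] read 'e'  n1⇒n18 (via fail)
[49] read 'b'  n18⇒n0 (via fail)
[50] read 'e'  n0⇒n18
[51] read 'c'  n18⇒n1 (via fail)  → match P2@[51:51]
[52] read 'a'  n1⇒n2
[53] read 'e'  n2⇒n3
[54] read 'a'  n3⇒n4
[55] read 'a'  n4⇒n5  → match P0@[51:55],P5@[53:55]
[56] read 'e'  n5⇒n18 (via fail)
[57] read 'a'  n18⇒n19

Matches: [[4,2],[6,4],[11,2],[15,0],[15,5],[16,2],[17,2],[18,2],[22,0],[22,5],[23,2],[27,0],[27,5],[30,5],[33,2],[38,5],[39,2],[43,0],[43,5],[45,2],[46,2],[47,2],[51,2],[55,0],[55,5]]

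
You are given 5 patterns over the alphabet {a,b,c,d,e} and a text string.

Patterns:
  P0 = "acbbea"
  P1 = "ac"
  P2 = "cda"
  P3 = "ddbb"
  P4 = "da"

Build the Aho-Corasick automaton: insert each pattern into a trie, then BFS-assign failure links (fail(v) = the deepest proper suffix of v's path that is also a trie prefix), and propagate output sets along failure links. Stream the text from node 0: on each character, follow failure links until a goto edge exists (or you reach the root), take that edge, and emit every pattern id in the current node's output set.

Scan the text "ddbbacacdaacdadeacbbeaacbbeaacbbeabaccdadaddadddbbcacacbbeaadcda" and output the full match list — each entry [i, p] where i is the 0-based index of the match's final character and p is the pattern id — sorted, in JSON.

Build automaton:
Trie (insert patterns):
  n0 'ε': a→1 c→7 d→10
  n1 'a': c→2
  n2 'ac': b→3  [P1 ends]
  n3 'acb': b→4
  n4 'acbb': e→5
  n5 'acbbe': a→6
  n6 'acbbea': ·  [P0 ends]
  n7 'c': d→8
  n8 'cd': a→9
  n9 'cda': ·  [P2 ends]
  n10 'd': a→14 d→11
  n11 'dd': b→12
  n12 'ddb': b→13
  n13 'ddbb': ·  [P3 ends]
  n14 'da': ·  [P4 ends]

Failure links (BFS by depth):
  n1('a'): parent n0 fail=0; on 'a' 0 → fail=0;  out ∅∪∅=∅
  n7('c'): parent n0 fail=0; on 'c' 0 → fail=0;  out ∅∪∅=∅
  n10('d'): parent n0 fail=0; on 'd' 0 → fail=0;  out ∅∪∅=∅
  n2('ac'): parent n1 fail=0; on 'c' 0 → fail=7;  out {1}∪∅={1}
  n8('cd'): parent n7 fail=0; on 'd' 0 → fail=10;  out ∅∪∅=∅
  n11('dd'): parent n10 fail=0; on 'd' 0 → fail=10;  out ∅∪∅=∅
  n14('da'): parent n10 fail=0; on 'a' 0 → fail=1;  out {4}∪∅={4}
  n3('acb'): parent n2 fail=7; on 'b' 7→0 → fail=0;  out ∅∪∅=∅
  n9('cda'): parent n8 fail=10; on 'a' 10 → fail=14;  out {2}∪{4}={2,4}
  n12('ddb'): parent n11 fail=10; on 'b' 10→0 → fail=0;  out ∅∪∅=∅
  n4('acbb'): parent n3 fail=0; on 'b' 0 → fail=0;  out ∅∪∅=∅
  n13('ddbb'): parent n12 fail=0; on 'b' 0 → fail=0;  out {3}∪∅={3}
  n5('acbbe'): parent n4 fail=0; on 'e' 0 → fail=0;  out ∅∪∅=∅
  n6('acbbea'): parent n5 fail=0; on 'a' 0 → fail=1;  out {0}∪∅={0}

Text stream:
pos 0 'd': at 10
pos 1 'd': at 11
pos 2 'b': at 12
pos 3 'b': at 13  emit P3@[0:3]
pos 4 'a': at 1 (fail-walked)
pos 5 'c': at 2  emit P1@[4:5]
pos 6 'a': at 1 (fail-walked)
pos 7 'c': at 2  emit P1@[6:7]
pos 8 'd': at 8 (fail-walked)
pos 9 'a': at 9  emit P2@[7:9],P4@[8:9]
pos 10 'a': at 1 (fail-walked)
pos 11 'c': at 2  emit P1@[10:11]
pos 12 'd': at 8 (fail-walked)
pos 13 'a': at 9  emit P2@[11:13],P4@[12:13]
pos 14 'd': at 10 (fail-walked)
pos 15 'e': at 0 (fail-walked)
pos 16 'a': at 1
pos 17 'c': at 2  emit P1@[16:17]
pos 18 'b': at 3
pos 19 'b': at 4
pos 20 'e': at 5
pos 21 'a': at 6  emit P0@[16:21]
pos 22 'a': at 1 (fail-walked)
pos 23 'c': at 2  emit P1@[22:23]
pos 24 'b': at 3
pos 25 'b': at 4
pos 26 'e': at 5
pos 27 'a': at 6  emit P0@[22:27]
pos 28 'a': at 1 (fail-walked)
pos 29 'c': at 2  emit P1@[28:29]
pos 30 'b': at 3
pos 31 'b': at 4
pos 32 'e': at 5
pos 33 'a': at 6  emit P0@[28:33]
pos 34 'b': at 0 (fail-walked)
pos 35 'a': at 1
pos 36 'c': at 2  emit P1@[35:36]
pos 37 'c': at 7 (fail-walked)
pos 38 'd': at 8
pos 39 'a': at 9  emit P2@[37:39],P4@[38:39]
pos 40 'd': at 10 (fail-walked)
pos 41 'a': at 14  emit P4@[40:41]
pos 42 'd': at 10 (fail-walked)
pos 43 'd': at 11
pos 44 'a': at 14 (fail-walked)  emit P4@[43:44]
pos 45 'd': at 10 (fail-walked)
pos 46 'd': at 11
pos 47 'd': at 11 (fail-walked)
pos 48 'b': at 12
pos 49 'b': at 13  emit P3@[46:49]
pos 50 'c': at 7 (fail-walked)
pos 51 'a': at 1 (fail-walked)
pos 52 'c': at 2  emit P1@[51:52]
pos 53 'a': at 1 (fail-walked)
pos 54 'c': at 2  emit P1@[53:54]
pos 55 'b': at 3
pos 56 'b': at 4
pos 57 'e': at 5
pos 58 'a': at 6  emit P0@[53:58]
pos 59 'a': at 1 (fail-walked)
pos 60 'd': at 10 (fail-walked)
pos 61 'c': at 7 (fail-walked)
pos 62 'd': at 8
pos 63 'a': at 9  emit P2@[61:63],P4@[62:63]

Matches: [[3,3],[5,1],[7,1],[9,2],[9,4],[11,1],[13,2],[13,4],[17,1],[21,0],[23,1],[27,0],[29,1],[33,0],[36,1],[39,2],[39,4],[41,4],[44,4],[49,3],[52,1],[54,1],[58,0],[63,2],[63,4]]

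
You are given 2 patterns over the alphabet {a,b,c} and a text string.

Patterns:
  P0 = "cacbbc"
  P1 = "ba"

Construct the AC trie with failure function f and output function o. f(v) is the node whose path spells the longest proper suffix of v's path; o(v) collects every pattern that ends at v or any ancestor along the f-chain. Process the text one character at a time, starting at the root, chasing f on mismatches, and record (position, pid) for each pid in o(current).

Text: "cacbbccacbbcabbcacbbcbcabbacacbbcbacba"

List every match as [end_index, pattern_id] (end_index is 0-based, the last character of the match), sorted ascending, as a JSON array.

Build automaton:
Trie (insert patterns):
  n0 'ε': b→7 c→1
  n1 'c': a→2
  n2 'ca': c→3
  n3 'cac': b→4
  n4 'cacb': b→5
  n5 'cacbb': c→6
  n6 'cacbbc': ·  [P0 ends]
  n7 'b': a→8
  n8 'ba': ·  [P1 ends]

Failure links (BFS by depth):
  fail(1) 'c': from fail(0)=0 chase 'c': 0 ⇒ 0;  out=∅∪out(0)=∅
  fail(7) 'b': from fail(0)=0 chase 'b': 0 ⇒ 0;  out=∅∪out(0)=∅
  fail(2) 'ca': from fail(1)=0 chase 'a': 0 ⇒ 0;  out=∅∪out(0)=∅
  fail(8) 'ba': from fail(7)=0 chase 'a': 0 ⇒ 0;  out={1}∪out(0)={1}
  fail(3) 'cac': from fail(2)=0 chase 'c': 0 ⇒ 1;  out=∅∪out(1)=∅
  fail(4) 'cacb': from fail(3)=1 chase 'b': 1→0 ⇒ 7;  out=∅∪out(7)=∅
  fail(5) 'cacbb': from fail(4)=7 chase 'b': 7→0 ⇒ 7;  out=∅∪out(7)=∅
  fail(6) 'cacbbc': from fail(5)=7 chase 'c': 7→0 ⇒ 1;  out={0}∪out(1)={0}

Run:
[0] read 'c'  n0⇒n1
[1] read 'a'  n1⇒n2
[2] read 'c'  n2⇒n3
[3] read 'b'  n3⇒n4
[4] read 'b'  n4⇒n5
[5] read 'c'  n5⇒n6  → match P0@[0:5]
[6] read 'c'  n6⇒n1 (via fail)
[7] read 'a'  n1⇒n2
[8] read 'c'  n2⇒n3
[9] read 'b'  n3⇒n4
[10] read 'b'  n4⇒n5
[11] read 'c'  n5⇒n6  → match P0@[6:11]
[12] read 'a'  n6⇒n2 (via fail)
[13] read 'b'  n2⇒n7 (via fail)
[14] read 'b'  n7⇒n7 (via fail)
[15] read 'c'  n7⇒n1 (via fail)
[16] read 'a'  n1⇒n2
[17] read 'c'  n2⇒n3
[18] read 'b'  n3⇒n4
[19] read 'b'  n4⇒n5
[20] read 'c'  n5⇒n6  → match P0@[15:20]
[21] read 'b'  n6⇒n7 (via fail)
[22] read 'c'  n7⇒n1 (via fail)
[23] read 'a'  n1⇒n2
[24] read 'b'  n2⇒n7 (via fail)
[25] read 'b'  n7⇒n7 (via fail)
[26] read 'a'  n7⇒n8  → match P1@[25:26]
[27] read 'c'  n8⇒n1 (via fail)
[28] read 'a'  n1⇒n2
[29] read 'c'  n2⇒n3
[30] read 'b'  n3⇒n4
[31] read 'b'  n4⇒n5
[32] read 'c'  n5⇒n6  → match P0@[27:32]
[33] read 'b'  n6⇒n7 (via fail)
[34] read 'a'  n7⇒n8  → match P1@[33:34]
[35] read 'c'  n8⇒n1 (via fail)
[36] read 'b'  n1⇒n7 (via fail)
[37] read 'a'  n7⇒n8  → match P1@[36:37]

Matches: [[5,0],[11,0],[20,0],[26,1],[32,0],[34,1],[37,1]]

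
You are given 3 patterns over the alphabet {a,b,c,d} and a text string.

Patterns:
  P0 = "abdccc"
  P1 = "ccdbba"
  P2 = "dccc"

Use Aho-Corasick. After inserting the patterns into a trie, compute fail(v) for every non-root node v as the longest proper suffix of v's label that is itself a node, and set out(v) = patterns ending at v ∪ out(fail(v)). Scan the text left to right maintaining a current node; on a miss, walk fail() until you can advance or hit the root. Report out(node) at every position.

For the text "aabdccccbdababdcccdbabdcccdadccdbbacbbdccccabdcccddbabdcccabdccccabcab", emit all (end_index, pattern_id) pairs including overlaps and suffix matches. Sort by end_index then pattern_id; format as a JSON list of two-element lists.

Build:
Trie nodes:
  0='ε' goto a→1 c→7 d→13
  1='a' goto b→2
  2='ab' goto d→3
  3='abd' goto c→4
  4='abdc' goto c→5
  5='abdcc' goto c→6
  6='abdccc' goto ·  [P0 ends]
  7='c' goto c→8
  8='cc' goto d→9
  9='ccd' goto b→10
  10='ccdb' goto b→11
  11='ccdbb' goto a→12
  12='ccdbba' goto ·  [P1 ends]
  13='d' goto c→14
  14='dc' goto c→15
  15='dcc' goto c→16
  16='dccc' goto ·  [P2 ends]

Failure links (BFS by depth):
  n1('a'): parent n0 fail=0; on 'a' 0 → fail=0;  out ∅∪∅=∅
  n7('c'): parent n0 fail=0; on 'c' 0 → fail=0;  out ∅∪∅=∅
  n13('d'): parent n0 fail=0; on 'd' 0 → fail=0;  out ∅∪∅=∅
  n2('ab'): parent n1 fail=0; on 'b' 0 → fail=0;  out ∅∪∅=∅
  n8('cc'): parent n7 fail=0; on 'c' 0 → fail=7;  out ∅∪∅=∅
  n14('dc'): parent n13 fail=0; on 'c' 0 → fail=7;  out ∅∪∅=∅
  n3('abd'): parent n2 fail=0; on 'd' 0 → fail=13;  out ∅∪∅=∅
  n9('ccd'): parent n8 fail=7; on 'd' 7→0 → fail=13;  out ∅∪∅=∅
  n15('dcc'): parent n14 fail=7; on 'c' 7 → fail=8;  out ∅∪∅=∅
  n4('abdc'): parent n3 fail=13; on 'c' 13 → fail=14;  out ∅∪∅=∅
  n10('ccdb'): parent n9 fail=13; on 'b' 13→0 → fail=0;  out ∅∪∅=∅
  n16('dccc'): parent n15 fail=8; on 'c' 8→7 → fail=8;  out {2}∪∅={2}
  n5('abdcc'): parent n4 fail=14; on 'c' 14 → fail=15;  out ∅∪∅=∅
  n11('ccdbb'): parent n10 fail=0; on 'b' 0 → fail=0;  out ∅∪∅=∅
  n6('abdccc'): parent n5 fail=15; on 'c' 15 → fail=16;  out {0}∪{2}={0,2}
  n12('ccdbba'): parent n11 fail=0; on 'a' 0 → fail=1;  out {1}∪∅={1}

Text stream:
[0] read 'a'  n0⇒n1
[1] read 'a'  n1⇒n1 ·f
[2] read 'b'  n1⇒n2
[3] read 'd'  n2⇒n3
[4] read 'c'  n3⇒n4
[5] read 'c'  n4⇒n5
[6] read 'c'  n5⇒n6  → match P0@[1:6],P2@[3:6]
[7] read 'c'  n6⇒n8 ·f
[8] read 'b'  n8⇒n0 ·f
[9] read 'd'  n0⇒n13
[10] read 'a'  n13⇒n1 ·f
[11] read 'b'  n1⇒n2
[12] read 'a'  n2⇒n1 ·f
[13] read 'b'  n1⇒n2
[14] read 'd'  n2⇒n3
[15] read 'c'  n3⇒n4
[16] read 'c'  n4⇒n5
[17] read 'c'  n5⇒n6  → match P0@[12:17],P2@[14:17]
[18] read 'd'  n6⇒n9 ·f
[19] read 'b'  n9⇒n10
[20] read 'a'  n10⇒n1 ·f
[21] read 'b'  n1⇒n2
[22] read 'd'  n2⇒n3
[23] read 'c'  n3⇒n4
[24] read 'c'  n4⇒n5
[25] read 'c'  n5⇒n6  → match P0@[20:25],P2@[22:25]
[26] read 'd'  n6⇒n9 ·f
[27] read 'a'  n9⇒n1 ·f
[28] read 'd'  n1⇒n13 ·f
[29] read 'c'  n13⇒n14
[30] read 'c'  n14⇒n15
[31] read 'd'  n15⇒n9 ·f
[32] read 'b'  n9⇒n10
[33] read 'b'  n10⇒n11
[34] read 'a'  n11⇒n12  → match P1@[29:34]
[35] read 'c'  n12⇒n7 ·f
[36] read 'b'  n7⇒n0 ·f
[37] read 'b'  n0⇒n0
[38] read 'd'  n0⇒n13
[39] read 'c'  n13⇒n14
[40] read 'c'  n14⇒n15
[41] read 'c'  n15⇒n16  → match P2@[38:41]
[42] read 'c'  n16⇒n8 ·f
[43] read 'a'  n8⇒n1 ·f
[44] read 'b'  n1⇒n2
[45] read 'd'  n2⇒n3
[46] read 'c'  n3⇒n4
[47] read 'c'  n4⇒n5
[48] read 'c'  n5⇒n6  → match P0@[43:48],P2@[45:48]
[49] read 'd'  n6⇒n9 ·f
[50] read 'd'  n9⇒n13 ·f
[51] read 'b'  n13⇒n0 ·f
[52] read 'a'  n0⇒n1
[53] read 'b'  n1⇒n2
[54] read 'd'  n2⇒n3
[55] read 'c'  n3⇒n4
[56] read 'c'  n4⇒n5
[57] read 'c'  n5⇒n6  → match P0@[52:57],P2@[54:57]
[58] read 'a'  n6⇒n1 ·f
[59] read 'b'  n1⇒n2
[60] read 'd'  n2⇒n3
[61] read 'c'  n3⇒n4
[62] read 'c'  n4⇒n5
[63] read 'c'  n5⇒n6  → match P0@[58:63],P2@[60:63]
[64] read 'c'  n6⇒n8 ·f
[65] read 'a'  n8⇒n1 ·f
[66] read 'b'  n1⇒n2
[67] read 'c'  n2⇒n7 ·f
[68] read 'a'  n7⇒n1 ·f
[69] read 'b'  n1⇒n2

Matches: [[6,0],[6,2],[17,0],[17,2],[25,0],[25,2],[34,1],[41,2],[48,0],[48,2],[57,0],[57,2],[63,0],[63,2]]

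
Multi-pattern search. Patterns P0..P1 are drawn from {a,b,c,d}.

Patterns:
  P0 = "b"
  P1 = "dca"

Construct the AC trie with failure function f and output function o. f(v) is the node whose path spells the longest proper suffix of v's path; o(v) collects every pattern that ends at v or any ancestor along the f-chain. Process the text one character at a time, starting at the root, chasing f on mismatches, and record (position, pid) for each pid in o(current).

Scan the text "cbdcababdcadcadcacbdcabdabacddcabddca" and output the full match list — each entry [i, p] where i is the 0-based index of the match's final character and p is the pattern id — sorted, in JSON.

Build automaton:
Trie nodes:
  n0 'ε': b→1 d→2
  n1 'b': ·  [P0 ends]
  n2 'd': c→3
  n3 'dc': a→4
  n4 'dca': ·  [P1 ends]

BFS fail/out derivation:
  fail(1) 'b': from fail(0)=0 chase 'b': 0 ⇒ 0;  out={0}∪out(0)={0}
  fail(2) 'd': from fail(0)=0 chase 'd': 0 ⇒ 0;  out=∅∪out(0)=∅
  fail(3) 'dc': from fail(2)=0 chase 'c': 0 ⇒ 0;  out=∅∪out(0)=∅
  fail(4) 'dca': from fail(3)=0 chase 'a': 0 ⇒ 0;  out={1}∪out(0)={1}

Text stream:
[0] read 'c'  n0⇒n0
[1] read 'b'  n0⇒n1  → match P0@[1:1]
[2] read 'd'  n1⇒n2 (via fail)
[3] read 'c'  n2⇒n3
[4] read 'a'  n3⇒n4  → match P1@[2:4]
[5] read 'b'  n4⇒n1 (via fail)  → match P0@[5:5]
[6] read 'a'  n1⇒n0 (via fail)
[7] read 'b'  n0⇒n1  → match P0@[7:7]
[8] read 'd'  n1⇒n2 (via fail)
[9] read 'c'  n2⇒n3
[10] read 'a'  n3⇒n4  → match P1@[8:10]
[11] read 'd'  n4⇒n2 (via fail)
[12] read 'c'  n2⇒n3
[13] read 'a'  n3⇒n4  → match P1@[11:13]
[14] read 'd'  n4⇒n2 (via fail)
[15] read 'c'  n2⇒n3
[16] read 'a'  n3⇒n4  → match P1@[14:16]
[17] read 'c'  n4⇒n0 (via fail)
[18] read 'b'  n0⇒n1  → match P0@[18:18]
[19] read 'd'  n1⇒n2 (via fail)
[20] read 'c'  n2⇒n3
[21] read 'a'  n3⇒n4  → match P1@[19:21]
[22] read 'b'  n4⇒n1 (via fail)  → match P0@[22:22]
[23] read 'd'  n1⇒n2 (via fail)
[24] read 'a'  n2⇒n0 (via fail)
[25] read 'b'  n0⇒n1  → match P0@[25:25]
[26] read 'a'  n1⇒n0 (via fail)
[27] read 'c'  n0⇒n0
[28] read 'd'  n0⇒n2
[29] read 'd'  n2⇒n2 (via fail)
[30] read 'c'  n2⇒n3
[31] read 'a'  n3⇒n4  → match P1@[29:31]
[32] read 'b'  n4⇒n1 (via fail)  → match P0@[32:32]
[33] read 'd'  n1⇒n2 (via fail)
[34] read 'd'  n2⇒n2 (via fail)
[35] read 'c'  n2⇒n3
[36] read 'a'  n3⇒n4  → match P1@[34:36]

All matches (sorted): [[1,0],[4,1],[5,0],[7,0],[10,1],[13,1],[16,1],[18,0],[21,1],[22,0],[25,0],[31,1],[32,0],[36,1]]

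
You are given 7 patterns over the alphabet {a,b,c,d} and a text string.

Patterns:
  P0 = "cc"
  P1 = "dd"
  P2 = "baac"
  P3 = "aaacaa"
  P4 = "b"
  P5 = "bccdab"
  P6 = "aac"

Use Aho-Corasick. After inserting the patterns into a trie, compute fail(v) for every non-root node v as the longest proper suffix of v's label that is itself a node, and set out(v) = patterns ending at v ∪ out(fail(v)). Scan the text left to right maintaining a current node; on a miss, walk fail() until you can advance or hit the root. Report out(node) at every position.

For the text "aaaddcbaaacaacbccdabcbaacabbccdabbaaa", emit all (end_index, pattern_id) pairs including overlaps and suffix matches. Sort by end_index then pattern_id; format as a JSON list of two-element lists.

Construct AC machine:
Trie (insert patterns):
  n0 'ε': a→9 b→5 c→1 d→3
  n1 'c': c→2
  n2 'cc': ·  [P0 ends]
  n3 'd': d→4
  n4 'dd': ·  [P1 ends]
  n5 'b': a→6 c→15  [P4 ends]
  n6 'ba': a→7
  n7 'baa': c→8
  n8 'baac': ·  [P2 ends]
  n9 'a': a→10
  n10 'aa': a→11 c→20
  n11 'aaa': c→12
  n12 'aaac': a→13
  n13 'aaaca': a→14
  n14 'aaacaa': ·  [P3 ends]
  n15 'bc': c→16
  n16 'bcc': d→17
  n17 'bccd': a→18
  n18 'bccda': b→19
  n19 'bccdab': ·  [P5 ends]
  n20 'aac': ·  [P6 ends]

Failure links (BFS by depth):
  n1('c'): parent n0 fail=0; on 'c' 0 → fail=0;  out ∅∪∅=∅
  n3('d'): parent n0 fail=0; on 'd' 0 → fail=0;  out ∅∪∅=∅
  n5('b'): parent n0 fail=0; on 'b' 0 → fail=0;  out {4}∪∅={4}
  n9('a'): parent n0 fail=0; on 'a' 0 → fail=0;  out ∅∪∅=∅
  n2('cc'): parent n1 fail=0; on 'c' 0 → fail=1;  out {0}∪∅={0}
  n4('dd'): parent n3 fail=0; on 'd' 0 → fail=3;  out {1}∪∅={1}
  n6('ba'): parent n5 fail=0; on 'a' 0 → fail=9;  out ∅∪∅=∅
  n10('aa'): parent n9 fail=0; on 'a' 0 → fail=9;  out ∅∪∅=∅
  n15('bc'): parent n5 fail=0; on 'c' 0 → fail=1;  out ∅∪∅=∅
  n7('baa'): parent n6 fail=9; on 'a' 9 → fail=10;  out ∅∪∅=∅
  n11('aaa'): parent n10 fail=9; on 'a' 9 → fail=10;  out ∅∪∅=∅
  n16('bcc'): parent n15 fail=1; on 'c' 1 → fail=2;  out ∅∪{0}={0}
  n20('aac'): parent n10 fail=9; on 'c' 9→0 → fail=1;  out {6}∪∅={6}
  n8('baac'): parent n7 fail=10; on 'c' 10 → fail=20;  out {2}∪{6}={2,6}
  n12('aaac'): parent n11 fail=10; on 'c' 10 → fail=20;  out ∅∪{6}={6}
  n17('bccd'): parent n16 fail=2; on 'd' 2→1→0 → fail=3;  out ∅∪∅=∅
  n13('aaaca'): parent n12 fail=20; on 'a' 20→1→0 → fail=9;  out ∅∪∅=∅
  n18('bccda'): parent n17 fail=3; on 'a' 3→0 → fail=9;  out ∅∪∅=∅
  n14('aaacaa'): parent n13 fail=9; on 'a' 9 → fail=10;  out {3}∪∅={3}
  n19('bccdab'): parent n18 fail=9; on 'b' 9→0 → fail=5;  out {5}∪{4}={4,5}

Run:
i=0 'a': node 0→9
i=1 'a': node 9→10
i=2 'a': node 10→11
i=3 'd': node 11→3 (via fail)
i=4 'd': node 3→4  ** P1@[3:4]
i=5 'c': node 4→1 (via fail)
i=6 'b': node 1→5 (via fail)  ** P4@[6:6]
i=7 'a': node 5→6
i=8 'a': node 6→7
i=9 'a': node 7→11 (via fail)
i=10 'c': node 11→12  ** P6@[8:10]
i=11 'a': node 12→13
i=12 'a': node 13→14  ** P3@[7:12]
i=13 'c': node 14→20 (via fail)  ** P6@[11:13]
i=14 'b': node 20→5 (via fail)  ** P4@[14:14]
i=15 'c': node 5→15
i=16 'c': node 15→16  ** P0@[15:16]
i=17 'd': node 16→17
i=18 'a': node 17→18
i=19 'b': node 18→19  ** P4@[19:19],P5@[14:19]
i=20 'c': node 19→15 (via fail)
i=21 'b': node 15→5 (via fail)  ** P4@[21:21]
i=22 'a': node 5→6
i=23 'a': node 6→7
i=24 'c': node 7→8  ** P2@[21:24],P6@[22:24]
i=25 'a': node 8→9 (via fail)
i=26 'b': node 9→5 (via fail)  ** P4@[26:26]
i=27 'b': node 5→5 (via fail)  ** P4@[27:27]
i=28 'c': node 5→15
i=29 'c': node 15→16  ** P0@[28:29]
i=30 'd': node 16→17
i=31 'a': node 17→18
i=32 'b': node 18→19  ** P4@[32:32],P5@[27:32]
i=33 'b': node 19→5 (via fail)  ** P4@[33:33]
i=34 'a': node 5→6
i=35 'a': node 6→7
i=36 'a': node 7→11 (via fail)

All matches (sorted): [[4,1],[6,4],[10,6],[12,3],[13,6],[14,4],[16,0],[19,4],[19,5],[21,4],[24,2],[24,6],[26,4],[27,4],[29,0],[32,4],[32,5],[33,4]]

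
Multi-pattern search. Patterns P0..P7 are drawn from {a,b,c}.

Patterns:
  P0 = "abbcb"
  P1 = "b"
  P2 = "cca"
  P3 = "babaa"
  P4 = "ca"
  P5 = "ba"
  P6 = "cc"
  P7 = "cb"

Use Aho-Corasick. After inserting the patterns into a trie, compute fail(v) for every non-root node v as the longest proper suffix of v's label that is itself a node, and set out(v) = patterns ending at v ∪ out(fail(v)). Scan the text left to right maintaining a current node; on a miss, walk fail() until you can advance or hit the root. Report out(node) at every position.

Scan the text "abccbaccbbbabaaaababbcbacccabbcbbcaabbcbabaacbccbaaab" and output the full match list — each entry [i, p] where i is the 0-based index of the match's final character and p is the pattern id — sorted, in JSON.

Construct AC machine:
Trie (insert patterns):
  0='ε' goto a→1 b→6 c→7
  1='a' goto b→2
  2='ab' goto b→3
  3='abb' goto c→4
  4='abbc' goto b→5
  5='abbcb' goto ·  [P0 ends]
  6='b' goto a→10  [P1 ends]
  7='c' goto a→14 b→15 c→8
  8='cc' goto a→9  [P6 ends]
  9='cca' goto ·  [P2 ends]
  10='ba' goto b→11  [P5 ends]
  11='bab' goto a→12
  12='baba' goto a→13
  13='babaa' goto ·  [P3 ends]
  14='ca' goto ·  [P4 ends]
  15='cb' goto ·  [P7 ends]

Failure links (BFS by depth):
  fail(1) 'a': from fail(0)=0 chase 'a': 0 ⇒ 0;  out=∅∪out(0)=∅
  fail(6) 'b': from fail(0)=0 chase 'b': 0 ⇒ 0;  out={1}∪out(0)={1}
  fail(7) 'c': from fail(0)=0 chase 'c': 0 ⇒ 0;  out=∅∪out(0)=∅
  fail(2) 'ab': from fail(1)=0 chase 'b': 0 ⇒ 6;  out=∅∪out(6)={1}
  fail(8) 'cc': from fail(7)=0 chase 'c': 0 ⇒ 7;  out={6}∪out(7)={6}
  fail(10) 'ba': from fail(6)=0 chase 'a': 0 ⇒ 1;  out={5}∪out(1)={5}
  fail(14) 'ca': from fail(7)=0 chase 'a': 0 ⇒ 1;  out={4}∪out(1)={4}
  fail(15) 'cb': from fail(7)=0 chase 'b': 0 ⇒ 6;  out={7}∪out(6)={1,7}
  fail(3) 'abb': from fail(2)=6 chase 'b': 6→0 ⇒ 6;  out=∅∪out(6)={1}
  fail(9) 'cca': from fail(8)=7 chase 'a': 7 ⇒ 14;  out={2}∪out(14)={2,4}
  fail(11) 'bab': from fail(10)=1 chase 'b': 1 ⇒ 2;  out=∅∪out(2)={1}
  fail(4) 'abbc': from fail(3)=6 chase 'c': 6→0 ⇒ 7;  out=∅∪out(7)=∅
  fail(12) 'baba': from fail(11)=2 chase 'a': 2→6 ⇒ 10;  out=∅∪out(10)={5}
  fail(5) 'abbcb': from fail(4)=7 chase 'b': 7 ⇒ 15;  out={0}∪out(15)={0,1,7}
  fail(13) 'babaa': from fail(12)=10 chase 'a': 10→1→0 ⇒ 1;  out={3}∪out(1)={3}

Run:
[0] read 'a'  n0⇒n1
[1] read 'b'  n1⇒n2  emit P1@[1:1]
[2] read 'c'  n2⇒n7 (via fail)
[3] read 'c'  n7⇒n8  emit P6@[2:3]
[4] read 'b'  n8⇒n15 (via fail)  emit P1@[4:4],P7@[3:4]
[5] read 'a'  n15⇒n10 (via fail)  emit P5@[4:5]
[6] read 'c'  n10⇒n7 (via fail)
[7] read 'c'  n7⇒n8  emit P6@[6:7]
[8] read 'b'  n8⇒n15 (via fail)  emit P1@[8:8],P7@[7:8]
[9] read 'b'  n15⇒n6 (via fail)  emit P1@[9:9]
[10] read 'b'  n6⇒n6 (via fail)  emit P1@[10:10]
[11] read 'a'  n6⇒n10  emit P5@[10:11]
[12] read 'b'  n10⇒n11  emit P1@[12:12]
[13] read 'a'  n11⇒n12  emit P5@[12:13]
[14] read 'a'  n12⇒n13  emit P3@[10:14]
[15] read 'a'  n13⇒n1 (via fail)
[16] read 'a'  n1⇒n1 (via fail)
[17] read 'b'  n1⇒n2  emit P1@[17:17]
[18] read 'a'  n2⇒n10 (via fail)  emit P5@[17:18]
[19] read 'b'  n10⇒n11  emit P1@[19:19]
[20] read 'b'  n11⇒n3 (via fail)  emit P1@[20:20]
[21] read 'c'  n3⇒n4
[22] read 'b'  n4⇒n5  emit P0@[18:22],P1@[22:22],P7@[21:22]
[23] read 'a'  n5⇒n10 (via fail)  emit P5@[22:23]
[24] read 'c'  n10⇒n7 (via fail)
[25] read 'c'  n7⇒n8  emit P6@[24:25]
[26] read 'c'  n8⇒n8 (via fail)  emit P6@[25:26]
[27] read 'a'  n8⇒n9  emit P2@[25:27],P4@[26:27]
[28] read 'b'  n9⇒n2 (via fail)  emit P1@[28:28]
[29] read 'b'  n2⇒n3  emit P1@[29:29]
[30] read 'c'  n3⇒n4
[31] read 'b'  n4⇒n5  emit P0@[27:31],P1@[31:31],P7@[30:31]
[32] read 'b'  n5⇒n6 (via fail)  emit P1@[32:32]
[33] read 'c'  n6⇒n7 (via fail)
[34] read 'a'  n7⇒n14  emit P4@[33:34]
[35] read 'a'  n14⇒n1 (via fail)
[36] read 'b'  n1⇒n2  emit P1@[36:36]
[37] read 'b'  n2⇒n3  emit P1@[37:37]
[38] read 'c'  n3⇒n4
[39] read 'b'  n4⇒n5  emit P0@[35:39],P1@[39:39],P7@[38:39]
[40] read 'a'  n5⇒n10 (via fail)  emit P5@[39:40]
[41] read 'b'  n10⇒n11  emit P1@[41:41]
[42] read 'a'  n11⇒n12  emit P5@[41:42]
[43] read 'a'  n12⇒n13  emit P3@[39:43]
[44] read 'c'  n13⇒n7 (via fail)
[45] read 'b'  n7⇒n15  emit P1@[45:45],P7@[44:45]
[46] read 'c'  n15⇒n7 (via fail)
[47] read 'c'  n7⇒n8  emit P6@[46:47]
[48] read 'b'  n8⇒n15 (via fail)  emit P1@[48:48],P7@[47:48]
[49] read 'a'  n15⇒n10 (via fail)  emit P5@[48:49]
[50] read 'a'  n10⇒n1 (via fail)
[51] read 'a'  n1⇒n1 (via fail)
[52] read 'b'  n1⇒n2  emit P1@[52:52]

Matches: [[1,1],[3,6],[4,1],[4,7],[5,5],[7,6],[8,1],[8,7],[9,1],[10,1],[11,5],[12,1],[13,5],[14,3],[17,1],[18,5],[19,1],[20,1],[22,0],[22,1],[22,7],[23,5],[25,6],[26,6],[27,2],[27,4],[28,1],[29,1],[31,0],[31,1],[31,7],[32,1],[34,4],[36,1],[37,1],[39,0],[39,1],[39,7],[40,5],[41,1],[42,5],[43,3],[45,1],[45,7],[47,6],[48,1],[48,7],[49,5],[52,1]]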